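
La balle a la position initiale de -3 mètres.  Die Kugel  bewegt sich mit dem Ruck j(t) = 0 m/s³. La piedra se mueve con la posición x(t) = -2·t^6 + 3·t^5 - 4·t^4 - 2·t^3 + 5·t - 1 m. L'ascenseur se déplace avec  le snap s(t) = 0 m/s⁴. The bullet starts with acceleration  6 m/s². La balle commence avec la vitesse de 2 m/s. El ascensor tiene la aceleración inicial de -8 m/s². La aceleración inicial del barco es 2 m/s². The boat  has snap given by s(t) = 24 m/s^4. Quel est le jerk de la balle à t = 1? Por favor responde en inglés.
We have jerk j(t) = 0. Substituting t = 1: j(1) = 0.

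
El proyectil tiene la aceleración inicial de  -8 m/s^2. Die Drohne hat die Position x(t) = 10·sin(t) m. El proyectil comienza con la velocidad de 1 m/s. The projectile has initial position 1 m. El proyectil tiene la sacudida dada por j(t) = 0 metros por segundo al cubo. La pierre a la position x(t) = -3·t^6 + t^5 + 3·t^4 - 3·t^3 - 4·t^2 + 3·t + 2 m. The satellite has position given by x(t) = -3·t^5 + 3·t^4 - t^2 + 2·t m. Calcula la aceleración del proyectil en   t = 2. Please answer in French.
Nous devons intégrer notre équation du jerk j(t) = 0 1 fois. En prenant ∫j(t)dt et en appliquant a(0) = -8, nous trouvons a(t) = -8. En utilisant a(t) = -8 et en substituant t = 2, nous trouvons a = -8.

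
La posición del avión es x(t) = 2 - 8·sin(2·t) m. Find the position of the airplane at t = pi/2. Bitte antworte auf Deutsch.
Mit x(t) = 2 - 8·sin(2·t) und Einsetzen von t = pi/2, finden wir x = 2.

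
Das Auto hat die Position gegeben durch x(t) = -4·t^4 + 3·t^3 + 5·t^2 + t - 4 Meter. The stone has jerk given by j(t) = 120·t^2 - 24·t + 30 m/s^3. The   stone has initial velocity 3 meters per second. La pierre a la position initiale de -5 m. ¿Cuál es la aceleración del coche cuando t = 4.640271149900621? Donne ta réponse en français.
Pour résoudre ceci, nous devons prendre 2 dérivées de notre équation de la position x(t) = -4·t^4 + 3·t^3 + 5·t^2 + t - 4. La dérivée de la position donne la vitesse: v(t) = -16·t^3 + 9·t^2 + 10·t + 1. En prenant d/dt de v(t), nous trouvons a(t) = -48·t^2 + 18·t + 10. Nous avons l'accélération a(t) = -48·t^2 + 18·t + 10. En substituant t = 4.640271149900621: a(4.640271149900621) = -940.016703842590.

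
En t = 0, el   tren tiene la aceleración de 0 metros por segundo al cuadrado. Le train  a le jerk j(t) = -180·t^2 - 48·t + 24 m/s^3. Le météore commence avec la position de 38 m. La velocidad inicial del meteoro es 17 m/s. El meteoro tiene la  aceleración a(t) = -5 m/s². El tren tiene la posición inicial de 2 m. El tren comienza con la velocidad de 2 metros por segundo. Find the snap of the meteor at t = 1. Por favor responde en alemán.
Wir müssen unsere Gleichung für die Beschleunigung a(t) = -5 2-mal ableiten. Durch Ableiten von der Beschleunigung erhalten wir den Ruck: j(t) = 0. Durch Ableiten von dem Ruck erhalten wir den Snap: s(t) = 0. Mit s(t) = 0 und Einsetzen von t = 1, finden wir s = 0.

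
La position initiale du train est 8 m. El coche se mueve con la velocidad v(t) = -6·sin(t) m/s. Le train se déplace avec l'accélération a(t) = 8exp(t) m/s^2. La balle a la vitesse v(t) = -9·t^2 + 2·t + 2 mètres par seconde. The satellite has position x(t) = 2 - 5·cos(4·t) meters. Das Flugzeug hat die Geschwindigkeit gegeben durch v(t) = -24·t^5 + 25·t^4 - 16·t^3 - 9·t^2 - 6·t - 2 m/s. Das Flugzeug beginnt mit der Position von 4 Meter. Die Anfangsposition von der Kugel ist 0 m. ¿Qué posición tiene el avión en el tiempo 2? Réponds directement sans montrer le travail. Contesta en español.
La posición en t = 2 es x = -196.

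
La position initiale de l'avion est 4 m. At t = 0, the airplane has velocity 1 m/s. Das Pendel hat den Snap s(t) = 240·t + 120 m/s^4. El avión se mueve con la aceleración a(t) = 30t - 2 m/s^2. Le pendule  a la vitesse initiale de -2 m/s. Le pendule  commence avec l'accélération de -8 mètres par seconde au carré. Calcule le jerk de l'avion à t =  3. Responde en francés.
Pour résoudre ceci, nous devons prendre 1 dérivée de notre équation de l'accélération a(t) = 30·t - 2. En dérivant l'accélération, nous obtenons le jerk: j(t) = 30. Nous avons le jerk j(t) = 30. En substituant t = 3: j(3) = 30.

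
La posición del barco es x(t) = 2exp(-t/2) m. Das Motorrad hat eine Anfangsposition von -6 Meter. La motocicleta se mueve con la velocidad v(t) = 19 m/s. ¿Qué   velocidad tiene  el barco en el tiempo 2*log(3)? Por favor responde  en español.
Partiendo de la posición x(t) = 2·exp(-t/2), tomamos 1 derivada. La derivada de la posición da la velocidad: v(t) = -exp(-t/2). Usando v(t) = -exp(-t/2) y sustituyendo t = 2*log(3), encontramos v = -1/3.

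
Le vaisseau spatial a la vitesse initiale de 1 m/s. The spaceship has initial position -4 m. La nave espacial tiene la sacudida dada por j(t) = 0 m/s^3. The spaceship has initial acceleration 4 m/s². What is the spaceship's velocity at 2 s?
To find the answer, we compute 2 antiderivatives of j(t) = 0. The integral of jerk, with a(0) = 4, gives acceleration: a(t) = 4. The integral of acceleration is velocity. Using v(0) = 1, we get v(t) = 4·t + 1. We have velocity v(t) = 4·t + 1. Substituting t = 2: v(2) = 9.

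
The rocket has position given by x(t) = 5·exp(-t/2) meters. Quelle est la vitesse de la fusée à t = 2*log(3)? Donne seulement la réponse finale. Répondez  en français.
La vitesse à t = 2*log(3) est v = -5/6.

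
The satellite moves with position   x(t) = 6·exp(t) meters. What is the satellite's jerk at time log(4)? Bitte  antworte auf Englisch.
Starting from position x(t) = 6·exp(t), we take 3 derivatives. Differentiating position, we get velocity: v(t) = 6·exp(t). Differentiating velocity, we get acceleration: a(t) = 6·exp(t). Differentiating acceleration, we get jerk: j(t) = 6·exp(t). We have jerk j(t) = 6·exp(t). Substituting t = log(4): j(log(4)) = 24.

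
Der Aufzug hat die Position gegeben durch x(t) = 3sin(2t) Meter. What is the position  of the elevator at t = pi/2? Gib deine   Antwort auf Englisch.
We have position x(t) = 3·sin(2·t). Substituting t = pi/2: x(pi/2) = 0.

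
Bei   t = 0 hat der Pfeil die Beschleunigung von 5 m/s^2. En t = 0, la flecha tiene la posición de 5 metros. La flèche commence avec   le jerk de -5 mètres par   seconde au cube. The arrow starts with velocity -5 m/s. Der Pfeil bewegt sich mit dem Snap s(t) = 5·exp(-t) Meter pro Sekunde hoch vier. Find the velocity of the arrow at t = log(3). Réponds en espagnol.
Para resolver esto, necesitamos tomar 3 integrales de nuestra ecuación del snap s(t) = 5·exp(-t). La antiderivada del snap es la sacudida. Usando j(0) = -5, obtenemos j(t) = -5·exp(-t). La integral de la sacudida, con a(0) = 5, da la aceleración: a(t) = 5·exp(-t). Integrando la aceleración y usando la condición inicial v(0) = -5, obtenemos v(t) = -5·exp(-t). De la ecuación de la velocidad v(t) = -5·exp(-t), sustituimos t = log(3) para obtener v = -5/3.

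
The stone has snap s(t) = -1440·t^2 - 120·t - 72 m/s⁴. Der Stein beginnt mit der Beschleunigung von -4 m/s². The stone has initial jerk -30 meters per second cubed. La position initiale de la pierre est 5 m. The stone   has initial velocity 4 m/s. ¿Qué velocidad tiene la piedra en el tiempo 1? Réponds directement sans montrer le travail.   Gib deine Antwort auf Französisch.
v(1) = -56.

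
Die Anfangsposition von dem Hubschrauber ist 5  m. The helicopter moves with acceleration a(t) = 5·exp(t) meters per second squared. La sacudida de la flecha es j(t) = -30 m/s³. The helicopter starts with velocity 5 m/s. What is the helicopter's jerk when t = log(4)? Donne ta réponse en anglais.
To solve this, we need to take 1 derivative of our acceleration equation a(t) = 5·exp(t). Differentiating acceleration, we get jerk: j(t) = 5·exp(t). We have jerk j(t) = 5·exp(t). Substituting t = log(4): j(log(4)) = 20.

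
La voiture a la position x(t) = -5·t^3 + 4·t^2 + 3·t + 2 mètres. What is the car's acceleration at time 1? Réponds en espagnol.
Para resolver esto, necesitamos tomar 2 derivadas de nuestra ecuación de la posición x(t) = -5·t^3 + 4·t^2 + 3·t + 2. La derivada de la posición da la velocidad: v(t) = -15·t^2 + 8·t + 3. Tomando d/dt de v(t), encontramos a(t) = 8 - 30·t. De la ecuación de la aceleración a(t) = 8 - 30·t, sustituimos t = 1 para obtener a = -22.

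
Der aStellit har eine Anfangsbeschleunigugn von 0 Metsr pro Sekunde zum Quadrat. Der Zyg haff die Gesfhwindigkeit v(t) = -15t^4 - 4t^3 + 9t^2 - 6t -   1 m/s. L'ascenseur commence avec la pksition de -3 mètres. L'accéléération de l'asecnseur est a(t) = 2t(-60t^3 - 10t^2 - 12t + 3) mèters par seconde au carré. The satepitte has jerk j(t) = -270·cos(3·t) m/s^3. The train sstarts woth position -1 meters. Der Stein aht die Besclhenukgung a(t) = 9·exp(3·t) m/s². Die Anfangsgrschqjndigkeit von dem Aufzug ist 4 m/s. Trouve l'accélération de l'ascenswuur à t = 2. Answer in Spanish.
De la ecuación de la aceleración a(t) = 2·t·(-60·t^3 - 10·t^2 - 12·t + 3), sustituimos t = 2 para obtener a = -2164.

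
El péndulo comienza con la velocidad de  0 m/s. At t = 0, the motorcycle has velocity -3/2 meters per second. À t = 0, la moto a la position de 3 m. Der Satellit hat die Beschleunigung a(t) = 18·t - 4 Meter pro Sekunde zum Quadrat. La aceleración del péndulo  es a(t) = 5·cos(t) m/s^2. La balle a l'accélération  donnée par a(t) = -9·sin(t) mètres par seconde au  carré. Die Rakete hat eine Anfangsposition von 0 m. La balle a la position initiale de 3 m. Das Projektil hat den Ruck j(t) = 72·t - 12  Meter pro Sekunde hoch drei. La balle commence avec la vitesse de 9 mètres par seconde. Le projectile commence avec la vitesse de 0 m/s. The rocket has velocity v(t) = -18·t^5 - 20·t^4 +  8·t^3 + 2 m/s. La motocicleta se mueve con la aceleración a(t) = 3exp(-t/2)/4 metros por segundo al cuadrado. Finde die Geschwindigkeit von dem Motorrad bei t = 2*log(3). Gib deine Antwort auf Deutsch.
Wir müssen die Stammfunktion unserer Gleichung für die Beschleunigung a(t) = 3·exp(-t/2)/4 1-mal finden. Die Stammfunktion von der Beschleunigung ist die Geschwindigkeit. Mit v(0) = -3/2 erhalten wir v(t) = -3·exp(-t/2)/2. Wir haben die Geschwindigkeit v(t) = -3·exp(-t/2)/2. Durch Einsetzen von t = 2*log(3): v(2*log(3)) = -1/2.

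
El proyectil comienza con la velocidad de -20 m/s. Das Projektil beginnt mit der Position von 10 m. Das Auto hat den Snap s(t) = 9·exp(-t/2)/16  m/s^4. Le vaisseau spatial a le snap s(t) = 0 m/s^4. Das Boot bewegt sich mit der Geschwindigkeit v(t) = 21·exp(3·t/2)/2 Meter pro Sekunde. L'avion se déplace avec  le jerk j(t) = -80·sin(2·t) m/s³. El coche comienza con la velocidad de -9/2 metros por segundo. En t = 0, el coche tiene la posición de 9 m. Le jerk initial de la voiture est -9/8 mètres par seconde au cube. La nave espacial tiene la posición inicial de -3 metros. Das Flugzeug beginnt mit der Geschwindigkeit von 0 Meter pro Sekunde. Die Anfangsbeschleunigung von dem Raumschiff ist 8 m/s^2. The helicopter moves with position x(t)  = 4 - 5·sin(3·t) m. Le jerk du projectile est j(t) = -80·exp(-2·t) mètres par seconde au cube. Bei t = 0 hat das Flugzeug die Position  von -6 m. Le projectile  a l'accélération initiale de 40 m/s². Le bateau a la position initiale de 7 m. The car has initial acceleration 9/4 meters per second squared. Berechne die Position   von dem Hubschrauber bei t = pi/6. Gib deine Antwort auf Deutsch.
Mit x(t) = 4 - 5·sin(3·t) und Einsetzen von t = pi/6, finden wir x = -1.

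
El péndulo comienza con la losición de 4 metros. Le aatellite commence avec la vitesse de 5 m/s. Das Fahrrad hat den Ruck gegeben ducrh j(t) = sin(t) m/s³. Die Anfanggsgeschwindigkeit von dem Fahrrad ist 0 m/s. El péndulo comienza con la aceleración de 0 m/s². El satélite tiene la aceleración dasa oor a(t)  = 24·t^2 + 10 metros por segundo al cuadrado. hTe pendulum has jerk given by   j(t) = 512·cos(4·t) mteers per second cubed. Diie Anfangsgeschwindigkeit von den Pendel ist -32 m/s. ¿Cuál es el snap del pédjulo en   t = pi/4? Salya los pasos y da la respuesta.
s(pi/4) = 0.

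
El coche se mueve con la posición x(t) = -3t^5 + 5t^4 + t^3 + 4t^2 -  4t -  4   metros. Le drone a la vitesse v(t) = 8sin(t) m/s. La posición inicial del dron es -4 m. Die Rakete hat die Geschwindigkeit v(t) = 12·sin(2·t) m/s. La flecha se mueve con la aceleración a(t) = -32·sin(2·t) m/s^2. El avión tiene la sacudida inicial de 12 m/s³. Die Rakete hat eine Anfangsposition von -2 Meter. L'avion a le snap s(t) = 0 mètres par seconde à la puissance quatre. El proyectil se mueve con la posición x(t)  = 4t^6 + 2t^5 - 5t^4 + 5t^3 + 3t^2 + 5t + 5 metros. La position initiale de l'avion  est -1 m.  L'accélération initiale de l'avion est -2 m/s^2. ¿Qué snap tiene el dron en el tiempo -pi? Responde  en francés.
Pour résoudre ceci, nous devons prendre 3 dérivées de notre équation de la vitesse v(t) = 8·sin(t). En dérivant la vitesse, nous obtenons l'accélération: a(t) = 8·cos(t). En prenant d/dt de a(t), nous trouvons j(t) = -8·sin(t). La dérivée du jerk donne le snap: s(t) = -8·cos(t). De l'équation du snap s(t) = -8·cos(t), nous substituons t = -pi pour obtenir s = 8.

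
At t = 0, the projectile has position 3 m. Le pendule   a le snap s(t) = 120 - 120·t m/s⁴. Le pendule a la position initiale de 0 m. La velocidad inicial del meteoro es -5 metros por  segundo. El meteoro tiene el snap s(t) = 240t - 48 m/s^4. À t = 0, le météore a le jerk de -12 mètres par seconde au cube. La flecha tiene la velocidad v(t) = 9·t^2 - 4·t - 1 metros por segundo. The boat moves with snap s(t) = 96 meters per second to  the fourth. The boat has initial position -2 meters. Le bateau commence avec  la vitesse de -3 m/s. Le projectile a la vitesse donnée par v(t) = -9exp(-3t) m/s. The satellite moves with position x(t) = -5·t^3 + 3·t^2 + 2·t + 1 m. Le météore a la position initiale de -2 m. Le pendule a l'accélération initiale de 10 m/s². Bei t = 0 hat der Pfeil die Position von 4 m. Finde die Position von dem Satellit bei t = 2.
Aus der Gleichung für die Position x(t) = -5·t^3 + 3·t^2 + 2·t + 1, setzen wir t = 2 ein und erhalten x = -23.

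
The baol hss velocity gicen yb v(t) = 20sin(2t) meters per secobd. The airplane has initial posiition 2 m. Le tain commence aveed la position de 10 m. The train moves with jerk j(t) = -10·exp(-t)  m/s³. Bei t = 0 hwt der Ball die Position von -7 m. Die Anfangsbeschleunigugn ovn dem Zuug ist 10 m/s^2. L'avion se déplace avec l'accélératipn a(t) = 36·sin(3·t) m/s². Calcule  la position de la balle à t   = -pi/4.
Nous devons trouver l'intégrale de notre équation de la vitesse v(t) = 20·sin(2·t) 1 fois. En intégrant la vitesse et en utilisant la condition initiale x(0) = -7, nous obtenons x(t) = 3 - 10·cos(2·t). Nous avons la position x(t) = 3 - 10·cos(2·t). En substituant t = -pi/4: x(-pi/4) = 3.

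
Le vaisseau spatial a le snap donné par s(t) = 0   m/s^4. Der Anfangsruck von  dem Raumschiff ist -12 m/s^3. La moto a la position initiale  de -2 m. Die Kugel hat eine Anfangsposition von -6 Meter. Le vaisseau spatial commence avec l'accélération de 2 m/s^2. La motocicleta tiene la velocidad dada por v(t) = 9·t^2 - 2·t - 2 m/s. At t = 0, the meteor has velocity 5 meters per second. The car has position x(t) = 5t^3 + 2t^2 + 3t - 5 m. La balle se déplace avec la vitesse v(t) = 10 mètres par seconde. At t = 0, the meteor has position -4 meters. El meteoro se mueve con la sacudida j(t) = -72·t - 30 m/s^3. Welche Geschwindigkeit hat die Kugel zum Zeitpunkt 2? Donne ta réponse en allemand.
Wir haben die Geschwindigkeit v(t) = 10. Durch Einsetzen von t = 2: v(2) = 10.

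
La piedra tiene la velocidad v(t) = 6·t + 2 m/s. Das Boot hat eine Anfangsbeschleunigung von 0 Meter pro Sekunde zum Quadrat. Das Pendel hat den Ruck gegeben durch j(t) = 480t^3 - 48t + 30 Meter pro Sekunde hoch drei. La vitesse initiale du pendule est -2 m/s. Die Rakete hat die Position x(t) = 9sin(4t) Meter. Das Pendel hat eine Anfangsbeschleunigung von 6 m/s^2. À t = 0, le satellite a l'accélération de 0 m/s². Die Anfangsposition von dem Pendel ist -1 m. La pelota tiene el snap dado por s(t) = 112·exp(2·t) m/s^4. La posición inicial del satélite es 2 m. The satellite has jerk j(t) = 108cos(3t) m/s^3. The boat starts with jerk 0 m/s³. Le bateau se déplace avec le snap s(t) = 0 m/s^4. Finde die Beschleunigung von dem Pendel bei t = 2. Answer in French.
En partant du jerk j(t) = 480·t^3 - 48·t + 30, nous prenons 1 intégrale. En prenant ∫j(t)dt et en appliquant a(0) = 6, nous trouvons a(t) = 120·t^4 - 24·t^2 + 30·t + 6. En utilisant a(t) = 120·t^4 - 24·t^2 + 30·t + 6 et en substituant t = 2, nous trouvons a = 1890.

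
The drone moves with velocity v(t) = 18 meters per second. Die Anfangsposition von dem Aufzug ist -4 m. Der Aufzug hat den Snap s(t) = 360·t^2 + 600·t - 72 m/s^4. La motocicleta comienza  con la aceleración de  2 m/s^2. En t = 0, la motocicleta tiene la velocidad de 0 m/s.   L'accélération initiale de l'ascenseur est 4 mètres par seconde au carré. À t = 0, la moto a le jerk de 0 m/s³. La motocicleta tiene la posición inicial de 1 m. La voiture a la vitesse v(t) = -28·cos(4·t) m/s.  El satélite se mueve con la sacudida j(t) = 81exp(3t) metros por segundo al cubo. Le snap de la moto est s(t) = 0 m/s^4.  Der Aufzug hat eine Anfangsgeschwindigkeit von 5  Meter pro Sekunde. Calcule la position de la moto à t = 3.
Nous devons intégrer notre équation du snap s(t) = 0 4 fois. La primitive du snap, avec j(0) = 0, donne le jerk: j(t) = 0. En intégrant le jerk et en utilisant la condition initiale a(0) = 2, nous obtenons a(t) = 2. La primitive de l'accélération est la vitesse. En utilisant v(0) = 0, nous obtenons v(t) = 2·t. En intégrant la vitesse et en utilisant la condition initiale x(0) = 1, nous obtenons x(t) = t^2 + 1. En utilisant x(t) = t^2 + 1 et en substituant t = 3, nous trouvons x = 10.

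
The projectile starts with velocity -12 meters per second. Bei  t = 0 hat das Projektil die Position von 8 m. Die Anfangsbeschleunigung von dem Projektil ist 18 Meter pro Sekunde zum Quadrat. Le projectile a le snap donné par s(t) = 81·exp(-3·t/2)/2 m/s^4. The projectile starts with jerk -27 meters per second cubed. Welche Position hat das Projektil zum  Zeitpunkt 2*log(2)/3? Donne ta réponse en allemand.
Ausgehend von dem Snap s(t) = 81·exp(-3·t/2)/2, nehmen wir 4 Stammfunktionen. Das Integral von dem Snap ist der Ruck. Mit j(0) = -27 erhalten wir j(t) = -27·exp(-3·t/2). Das Integral von dem Ruck ist die Beschleunigung. Mit a(0) = 18 erhalten wir a(t) = 18·exp(-3·t/2). Das Integral von der Beschleunigung ist die Geschwindigkeit. Mit v(0) = -12 erhalten wir v(t) = -12·exp(-3·t/2). Das Integral von der Geschwindigkeit ist die Position. Mit x(0) = 8 erhalten wir x(t) = 8·exp(-3·t/2). Mit x(t) = 8·exp(-3·t/2) und Einsetzen von t = 2*log(2)/3, finden wir x = 4.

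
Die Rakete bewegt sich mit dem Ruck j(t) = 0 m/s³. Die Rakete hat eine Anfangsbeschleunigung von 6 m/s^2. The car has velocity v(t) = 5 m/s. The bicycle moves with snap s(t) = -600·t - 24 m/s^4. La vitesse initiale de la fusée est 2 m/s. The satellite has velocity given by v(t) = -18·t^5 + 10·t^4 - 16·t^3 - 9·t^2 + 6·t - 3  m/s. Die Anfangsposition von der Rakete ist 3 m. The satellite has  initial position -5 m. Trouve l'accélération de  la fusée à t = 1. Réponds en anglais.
To solve this, we need to take 1 antiderivative of our jerk equation j(t) = 0. Integrating jerk and using the initial condition a(0) = 6, we get a(t) = 6. We have acceleration a(t) = 6. Substituting t = 1: a(1) = 6.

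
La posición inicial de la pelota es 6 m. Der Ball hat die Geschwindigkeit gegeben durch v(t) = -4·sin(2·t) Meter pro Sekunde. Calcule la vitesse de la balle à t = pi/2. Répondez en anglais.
We have velocity v(t) = -4·sin(2·t). Substituting t = pi/2: v(pi/2) = 0.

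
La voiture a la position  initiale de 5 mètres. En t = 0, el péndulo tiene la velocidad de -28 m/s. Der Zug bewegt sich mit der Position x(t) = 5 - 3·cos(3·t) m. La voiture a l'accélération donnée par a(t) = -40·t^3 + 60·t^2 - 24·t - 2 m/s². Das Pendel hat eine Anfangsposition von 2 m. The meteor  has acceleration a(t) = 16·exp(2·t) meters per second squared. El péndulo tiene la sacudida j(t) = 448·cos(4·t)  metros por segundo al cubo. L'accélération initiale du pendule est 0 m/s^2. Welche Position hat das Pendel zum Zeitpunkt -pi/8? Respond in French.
En partant du jerk j(t) = 448·cos(4·t), nous prenons 3 intégrales. En intégrant le jerk et en utilisant la condition initiale a(0) = 0, nous obtenons a(t) = 112·sin(4·t). En intégrant l'accélération et en utilisant la condition initiale v(0) = -28, nous obtenons v(t) = -28·cos(4·t). La primitive de la vitesse, avec x(0) = 2, donne la position: x(t) = 2 - 7·sin(4·t). En utilisant x(t) = 2 - 7·sin(4·t) et en substituant t = -pi/8, nous trouvons x = 9.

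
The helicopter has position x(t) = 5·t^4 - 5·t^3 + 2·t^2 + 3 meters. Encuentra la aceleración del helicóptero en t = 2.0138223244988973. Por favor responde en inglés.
Starting from position x(t) = 5·t^4 - 5·t^3 + 2·t^2 + 3, we take 2 derivatives. Differentiating position, we get velocity: v(t) = 20·t^3 - 15·t^2 + 4·t. The derivative of velocity gives acceleration: a(t) = 60·t^2 - 30·t + 4. From the given acceleration equation a(t) = 60·t^2 - 30·t + 4, we substitute t = 2.0138223244988973 to get a = 186.914151544042.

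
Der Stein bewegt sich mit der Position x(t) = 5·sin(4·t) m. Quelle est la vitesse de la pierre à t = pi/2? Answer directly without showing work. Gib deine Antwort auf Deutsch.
v(pi/2) = 20.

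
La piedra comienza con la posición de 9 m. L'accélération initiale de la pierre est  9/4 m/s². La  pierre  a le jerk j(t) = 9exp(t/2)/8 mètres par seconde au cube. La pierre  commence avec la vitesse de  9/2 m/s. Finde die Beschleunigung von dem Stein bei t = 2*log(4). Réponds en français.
Pour résoudre ceci, nous devons prendre 1 intégrale de notre équation du jerk j(t) = 9·exp(t/2)/8. L'intégrale du jerk est l'accélération. En utilisant a(0) = 9/4, nous obtenons a(t) = 9·exp(t/2)/4. De l'équation de l'accélération a(t) = 9·exp(t/2)/4, nous substituons t = 2*log(4) pour obtenir a = 9.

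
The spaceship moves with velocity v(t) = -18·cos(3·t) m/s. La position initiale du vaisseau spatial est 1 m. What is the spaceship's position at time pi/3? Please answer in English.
To find the answer, we compute 1 antiderivative of v(t) = -18·cos(3·t). Taking ∫v(t)dt and applying x(0) = 1, we find x(t) = 1 - 6·sin(3·t). Using x(t) = 1 - 6·sin(3·t) and substituting t = pi/3, we find x = 1.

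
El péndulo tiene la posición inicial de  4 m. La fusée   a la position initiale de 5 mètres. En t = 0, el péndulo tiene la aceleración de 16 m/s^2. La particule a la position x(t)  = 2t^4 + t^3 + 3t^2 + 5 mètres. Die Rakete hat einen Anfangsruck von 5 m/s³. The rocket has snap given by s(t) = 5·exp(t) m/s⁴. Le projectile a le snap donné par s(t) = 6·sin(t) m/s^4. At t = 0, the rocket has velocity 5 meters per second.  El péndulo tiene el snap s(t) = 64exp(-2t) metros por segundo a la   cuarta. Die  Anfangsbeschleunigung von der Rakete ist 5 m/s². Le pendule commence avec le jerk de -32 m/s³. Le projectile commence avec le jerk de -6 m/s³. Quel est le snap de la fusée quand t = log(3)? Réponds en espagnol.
Tenemos el snap s(t) = 5·exp(t). Sustituyendo t = log(3): s(log(3)) = 15.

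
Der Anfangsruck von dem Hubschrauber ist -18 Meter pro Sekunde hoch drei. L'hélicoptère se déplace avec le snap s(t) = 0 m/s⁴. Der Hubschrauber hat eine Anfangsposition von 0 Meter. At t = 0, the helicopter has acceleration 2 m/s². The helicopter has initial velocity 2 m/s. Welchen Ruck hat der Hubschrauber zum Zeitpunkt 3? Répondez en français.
En partant du snap s(t) = 0, nous prenons 1 intégrale. En prenant ∫s(t)dt et en appliquant j(0) = -18, nous trouvons j(t) = -18. De l'équation du jerk j(t) = -18, nous substituons t = 3 pour obtenir j = -18.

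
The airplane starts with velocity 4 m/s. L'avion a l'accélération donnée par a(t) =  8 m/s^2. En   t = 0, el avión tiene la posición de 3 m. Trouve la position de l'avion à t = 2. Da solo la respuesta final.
La réponse est 27.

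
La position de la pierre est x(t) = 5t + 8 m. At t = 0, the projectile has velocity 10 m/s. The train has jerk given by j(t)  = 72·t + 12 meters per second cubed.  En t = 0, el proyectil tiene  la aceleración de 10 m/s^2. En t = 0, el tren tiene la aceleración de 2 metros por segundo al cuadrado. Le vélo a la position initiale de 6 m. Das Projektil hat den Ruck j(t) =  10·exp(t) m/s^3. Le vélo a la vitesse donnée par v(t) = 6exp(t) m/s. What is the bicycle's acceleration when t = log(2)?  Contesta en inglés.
We must differentiate our velocity equation v(t) = 6·exp(t) 1 time. Taking d/dt of v(t), we find a(t) = 6·exp(t). From the given acceleration equation a(t) = 6·exp(t), we substitute t = log(2) to get a = 12.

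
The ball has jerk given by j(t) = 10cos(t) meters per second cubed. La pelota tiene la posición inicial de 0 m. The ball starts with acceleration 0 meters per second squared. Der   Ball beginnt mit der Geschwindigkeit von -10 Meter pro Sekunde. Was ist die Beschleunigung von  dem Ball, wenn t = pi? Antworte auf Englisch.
We need to integrate our jerk equation j(t) = 10·cos(t) 1 time. The antiderivative of jerk, with a(0) = 0, gives acceleration: a(t) = 10·sin(t). Using a(t) = 10·sin(t) and substituting t = pi, we find a = 0.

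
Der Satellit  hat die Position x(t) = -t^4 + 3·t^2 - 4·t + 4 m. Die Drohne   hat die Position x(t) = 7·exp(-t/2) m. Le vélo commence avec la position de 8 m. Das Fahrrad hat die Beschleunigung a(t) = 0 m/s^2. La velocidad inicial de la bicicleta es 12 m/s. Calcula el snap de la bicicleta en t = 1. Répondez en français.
Nous devons dériver notre équation de l'accélération a(t) = 0 2 fois. La dérivée de l'accélération donne le jerk: j(t) = 0. La dérivée du jerk donne le snap: s(t) = 0. En utilisant s(t) = 0 et en substituant t = 1, nous trouvons s = 0.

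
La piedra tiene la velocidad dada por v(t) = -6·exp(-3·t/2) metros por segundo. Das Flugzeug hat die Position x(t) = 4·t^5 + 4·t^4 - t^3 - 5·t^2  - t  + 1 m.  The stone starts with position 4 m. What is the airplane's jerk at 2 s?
Starting from position x(t) = 4·t^5 + 4·t^4 - t^3 - 5·t^2 - t + 1, we take 3 derivatives. Taking d/dt of x(t), we find v(t) = 20·t^4 + 16·t^3 - 3·t^2 - 10·t - 1. Differentiating velocity, we get acceleration: a(t) = 80·t^3 + 48·t^2 - 6·t - 10. The derivative of acceleration gives jerk: j(t) = 240·t^2 + 96·t - 6. We have jerk j(t) = 240·t^2 + 96·t - 6. Substituting t = 2: j(2) = 1146.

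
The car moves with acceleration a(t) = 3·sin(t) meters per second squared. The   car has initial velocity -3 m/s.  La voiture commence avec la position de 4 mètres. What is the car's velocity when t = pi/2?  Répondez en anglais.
To solve this, we need to take 1 antiderivative of our acceleration equation a(t) = 3·sin(t). Taking ∫a(t)dt and applying v(0) = -3, we find v(t) = -3·cos(t). From the given velocity equation v(t) = -3·cos(t), we substitute t = pi/2 to get v = 0.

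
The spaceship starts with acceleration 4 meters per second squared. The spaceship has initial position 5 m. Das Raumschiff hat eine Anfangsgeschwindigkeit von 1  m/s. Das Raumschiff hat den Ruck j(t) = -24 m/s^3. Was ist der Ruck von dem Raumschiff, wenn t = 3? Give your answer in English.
We have jerk j(t) = -24. Substituting t = 3: j(3) = -24.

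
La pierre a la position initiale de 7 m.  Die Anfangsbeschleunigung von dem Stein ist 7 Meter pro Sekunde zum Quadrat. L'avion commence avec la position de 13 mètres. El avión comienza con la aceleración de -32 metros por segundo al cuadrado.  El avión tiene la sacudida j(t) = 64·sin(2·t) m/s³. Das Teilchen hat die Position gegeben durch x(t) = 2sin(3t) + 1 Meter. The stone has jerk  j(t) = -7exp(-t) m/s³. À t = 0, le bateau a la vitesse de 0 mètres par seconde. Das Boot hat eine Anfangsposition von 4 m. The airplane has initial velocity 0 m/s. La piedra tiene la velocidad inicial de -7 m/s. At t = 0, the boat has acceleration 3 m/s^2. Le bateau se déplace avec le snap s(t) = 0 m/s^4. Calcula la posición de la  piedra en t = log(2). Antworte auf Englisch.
To solve this, we need to take 3 antiderivatives of our jerk equation j(t) = -7·exp(-t). Taking ∫j(t)dt and applying a(0) = 7, we find a(t) = 7·exp(-t). Finding the integral of a(t) and using v(0) = -7: v(t) = -7·exp(-t). The antiderivative of velocity is position. Using x(0) = 7, we get x(t) = 7·exp(-t). From the given position equation x(t) = 7·exp(-t), we substitute t = log(2) to get x = 7/2.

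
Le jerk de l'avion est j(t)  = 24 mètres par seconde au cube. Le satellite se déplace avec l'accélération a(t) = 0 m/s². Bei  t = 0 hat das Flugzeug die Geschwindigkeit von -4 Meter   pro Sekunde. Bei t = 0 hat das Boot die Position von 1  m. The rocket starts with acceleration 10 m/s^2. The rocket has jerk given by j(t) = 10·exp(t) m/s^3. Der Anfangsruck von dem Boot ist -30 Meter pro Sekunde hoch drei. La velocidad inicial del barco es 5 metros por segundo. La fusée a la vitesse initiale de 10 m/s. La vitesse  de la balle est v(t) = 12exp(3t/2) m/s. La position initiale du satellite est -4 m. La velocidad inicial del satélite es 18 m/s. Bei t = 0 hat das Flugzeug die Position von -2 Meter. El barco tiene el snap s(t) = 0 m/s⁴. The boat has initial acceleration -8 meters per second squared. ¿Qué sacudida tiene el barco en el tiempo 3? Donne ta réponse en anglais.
We must find the integral of our snap equation s(t) = 0 1 time. The antiderivative of snap, with j(0) = -30, gives jerk: j(t) = -30. From the given jerk equation j(t) = -30, we substitute t = 3 to get j = -30.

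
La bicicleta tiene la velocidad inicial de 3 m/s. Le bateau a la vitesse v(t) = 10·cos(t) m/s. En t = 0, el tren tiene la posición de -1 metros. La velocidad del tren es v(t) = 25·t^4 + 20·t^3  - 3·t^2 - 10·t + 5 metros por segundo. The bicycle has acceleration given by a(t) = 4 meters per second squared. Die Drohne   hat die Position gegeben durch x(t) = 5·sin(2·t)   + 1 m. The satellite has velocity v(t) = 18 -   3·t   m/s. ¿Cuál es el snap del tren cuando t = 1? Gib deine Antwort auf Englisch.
To solve this, we need to take 3 derivatives of our velocity equation v(t) = 25·t^4 + 20·t^3 - 3·t^2 - 10·t + 5. The derivative of velocity gives acceleration: a(t) = 100·t^3 + 60·t^2 - 6·t - 10. Differentiating acceleration, we get jerk: j(t) = 300·t^2 + 120·t - 6. Differentiating jerk, we get snap: s(t) = 600·t + 120. Using s(t) = 600·t + 120 and substituting t = 1, we find s = 720.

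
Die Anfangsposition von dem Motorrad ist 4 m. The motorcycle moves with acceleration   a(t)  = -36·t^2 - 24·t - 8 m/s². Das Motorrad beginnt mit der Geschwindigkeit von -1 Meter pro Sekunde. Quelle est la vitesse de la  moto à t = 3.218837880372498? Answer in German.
Wir müssen die Stammfunktion unserer Gleichung für die Beschleunigung a(t) = -36·t^2 - 24·t - 8 1-mal finden. Durch Integration von der Beschleunigung und Verwendung der Anfangsbedingung v(0) = -1, erhalten wir v(t) = -12·t^3 - 12·t^2 - 8·t - 1. Aus der Gleichung für die Geschwindigkeit v(t) = -12·t^3 - 12·t^2 - 8·t - 1, setzen wir t = 3.218837880372498 ein und erhalten v = -551.283067616862.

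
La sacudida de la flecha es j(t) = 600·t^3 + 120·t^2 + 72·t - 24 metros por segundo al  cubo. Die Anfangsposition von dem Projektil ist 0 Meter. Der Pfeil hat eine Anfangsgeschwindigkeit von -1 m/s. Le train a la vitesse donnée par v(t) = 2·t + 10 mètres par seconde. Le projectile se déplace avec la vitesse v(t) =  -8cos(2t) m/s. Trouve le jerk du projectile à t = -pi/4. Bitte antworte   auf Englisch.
We must differentiate our velocity equation v(t) = -8·cos(2·t) 2 times. Differentiating velocity, we get acceleration: a(t) = 16·sin(2·t). Differentiating acceleration, we get jerk: j(t) = 32·cos(2·t). Using j(t) = 32·cos(2·t) and substituting t = -pi/4, we find j = 0.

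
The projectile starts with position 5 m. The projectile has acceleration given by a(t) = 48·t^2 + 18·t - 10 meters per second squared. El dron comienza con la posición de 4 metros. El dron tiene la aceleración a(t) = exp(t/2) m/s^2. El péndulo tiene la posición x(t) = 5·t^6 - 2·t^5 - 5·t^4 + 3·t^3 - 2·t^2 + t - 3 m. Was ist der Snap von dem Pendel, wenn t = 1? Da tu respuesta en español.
Debemos derivar nuestra ecuación de la posición x(t) = 5·t^6 - 2·t^5 - 5·t^4 + 3·t^3 - 2·t^2 + t - 3 4 veces. Derivando la posición, obtenemos la velocidad: v(t) = 30·t^5 - 10·t^4 - 20·t^3 + 9·t^2 - 4·t + 1. Tomando d/dt de v(t), encontramos a(t) = 150·t^4 - 40·t^3 - 60·t^2 + 18·t - 4. Derivando la aceleración, obtenemos la sacudida: j(t) = 600·t^3 - 120·t^2 - 120·t + 18. Tomando d/dt de j(t), encontramos s(t) = 1800·t^2 - 240·t - 120. De la ecuación del snap s(t) = 1800·t^2 - 240·t - 120, sustituimos t = 1 para obtener s = 1440.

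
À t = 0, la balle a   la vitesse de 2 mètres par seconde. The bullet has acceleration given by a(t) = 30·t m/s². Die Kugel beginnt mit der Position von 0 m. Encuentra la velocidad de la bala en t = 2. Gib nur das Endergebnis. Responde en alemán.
v(2) = 62.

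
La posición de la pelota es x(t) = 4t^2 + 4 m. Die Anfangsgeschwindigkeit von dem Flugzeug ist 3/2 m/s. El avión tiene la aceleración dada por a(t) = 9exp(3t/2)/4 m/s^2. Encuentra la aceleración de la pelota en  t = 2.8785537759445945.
Para resolver esto, necesitamos tomar 2 derivadas de nuestra ecuación de la posición x(t) = 4·t^2 + 4. Derivando la posición, obtenemos la velocidad: v(t) = 8·t. Derivando la velocidad, obtenemos la aceleración: a(t) = 8. De la ecuación de la aceleración a(t) = 8, sustituimos t = 2.8785537759445945 para obtener a = 8.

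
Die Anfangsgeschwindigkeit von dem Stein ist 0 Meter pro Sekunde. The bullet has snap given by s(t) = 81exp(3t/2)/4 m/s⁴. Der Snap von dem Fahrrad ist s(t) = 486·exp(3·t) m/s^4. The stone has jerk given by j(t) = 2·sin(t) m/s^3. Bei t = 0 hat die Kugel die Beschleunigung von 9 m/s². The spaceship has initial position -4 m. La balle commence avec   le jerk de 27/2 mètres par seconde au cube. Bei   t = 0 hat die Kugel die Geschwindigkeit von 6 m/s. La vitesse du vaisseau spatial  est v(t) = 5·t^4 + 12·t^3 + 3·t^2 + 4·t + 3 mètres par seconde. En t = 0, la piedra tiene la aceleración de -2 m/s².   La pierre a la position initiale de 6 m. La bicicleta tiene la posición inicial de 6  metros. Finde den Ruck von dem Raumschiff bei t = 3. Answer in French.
En partant de la vitesse v(t) = 5·t^4 + 12·t^3 + 3·t^2 + 4·t + 3, nous prenons 2 dérivées. En dérivant la vitesse, nous obtenons l'accélération: a(t) = 20·t^3 + 36·t^2 + 6·t + 4. La dérivée de l'accélération donne le jerk: j(t) = 60·t^2 + 72·t + 6. Nous avons le jerk j(t) = 60·t^2 + 72·t + 6. En substituant t = 3: j(3) = 762.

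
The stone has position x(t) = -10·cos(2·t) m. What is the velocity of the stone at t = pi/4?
To solve this, we need to take 1 derivative of our position equation x(t) = -10·cos(2·t). The derivative of position gives velocity: v(t) = 20·sin(2·t). We have velocity v(t) = 20·sin(2·t). Substituting t = pi/4: v(pi/4) = 20.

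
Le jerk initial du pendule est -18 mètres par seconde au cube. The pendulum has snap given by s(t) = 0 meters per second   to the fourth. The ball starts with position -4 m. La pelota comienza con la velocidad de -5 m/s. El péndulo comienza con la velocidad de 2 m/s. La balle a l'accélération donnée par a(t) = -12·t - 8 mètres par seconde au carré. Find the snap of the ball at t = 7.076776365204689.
Starting from acceleration a(t) = -12·t - 8, we take 2 derivatives. Taking d/dt of a(t), we find j(t) = -12. Taking d/dt of j(t), we find s(t) = 0. From the given snap equation s(t) = 0, we substitute t = 7.076776365204689 to get s = 0.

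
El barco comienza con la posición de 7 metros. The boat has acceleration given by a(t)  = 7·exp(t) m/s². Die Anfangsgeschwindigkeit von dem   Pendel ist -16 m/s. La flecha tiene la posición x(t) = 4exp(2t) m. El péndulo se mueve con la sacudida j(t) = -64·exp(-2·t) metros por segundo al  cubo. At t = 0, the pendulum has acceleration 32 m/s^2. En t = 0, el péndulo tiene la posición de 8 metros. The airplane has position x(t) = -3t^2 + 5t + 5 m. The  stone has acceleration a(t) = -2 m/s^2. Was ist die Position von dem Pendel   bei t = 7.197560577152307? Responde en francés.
Pour résoudre ceci, nous devons prendre 3 intégrales de notre équation du jerk j(t) = -64·exp(-2·t). La primitive du jerk est l'accélération. En utilisant a(0) = 32, nous obtenons a(t) = 32·exp(-2·t). En prenant ∫a(t)dt et en appliquant v(0) = -16, nous trouvons v(t) = -16·exp(-2·t). L'intégrale de la vitesse, avec x(0) = 8, donne la position: x(t) = 8·exp(-2·t). En utilisant x(t) = 8·exp(-2·t) et en substituant t = 7.197560577152307, nous trouvons x = 0.00000448093148395236.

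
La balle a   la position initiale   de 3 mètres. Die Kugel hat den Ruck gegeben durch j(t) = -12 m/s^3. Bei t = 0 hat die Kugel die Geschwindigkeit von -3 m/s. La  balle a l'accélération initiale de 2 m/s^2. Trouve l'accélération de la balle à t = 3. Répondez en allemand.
Wir müssen das Integral unserer Gleichung für den Ruck j(t) = -12 1-mal finden. Mit ∫j(t)dt und Anwendung von a(0) = 2, finden wir a(t) = 2 - 12·t. Mit a(t) = 2 - 12·t und Einsetzen von t = 3, finden wir a = -34.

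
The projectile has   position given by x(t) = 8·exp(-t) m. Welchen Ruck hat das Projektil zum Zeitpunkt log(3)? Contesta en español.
Debemos derivar nuestra ecuación de la posición x(t) = 8·exp(-t) 3 veces. La derivada de la posición da la velocidad: v(t) = -8·exp(-t). La derivada de la velocidad da la aceleración: a(t) = 8·exp(-t). La derivada de la aceleración da la sacudida: j(t) = -8·exp(-t). De la ecuación de la sacudida j(t) = -8·exp(-t), sustituimos t = log(3) para obtener j = -8/3.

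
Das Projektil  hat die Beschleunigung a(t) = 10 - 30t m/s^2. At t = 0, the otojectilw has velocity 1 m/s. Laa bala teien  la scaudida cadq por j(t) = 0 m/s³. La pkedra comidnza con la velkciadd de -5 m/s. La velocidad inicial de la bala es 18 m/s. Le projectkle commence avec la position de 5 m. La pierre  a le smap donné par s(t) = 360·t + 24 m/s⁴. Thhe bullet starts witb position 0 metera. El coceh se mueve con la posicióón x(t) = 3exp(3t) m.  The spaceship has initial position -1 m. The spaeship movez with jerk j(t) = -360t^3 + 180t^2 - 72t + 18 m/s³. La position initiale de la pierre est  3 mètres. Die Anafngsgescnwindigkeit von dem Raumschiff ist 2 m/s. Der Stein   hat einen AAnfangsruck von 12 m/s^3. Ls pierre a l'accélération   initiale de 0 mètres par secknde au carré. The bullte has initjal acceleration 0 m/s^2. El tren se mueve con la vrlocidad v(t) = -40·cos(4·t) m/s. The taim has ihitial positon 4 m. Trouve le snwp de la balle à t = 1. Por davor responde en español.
Debemos derivar nuestra ecuación de la sacudida j(t) = 0 1 vez. Tomando d/dt de j(t), encontramos s(t) = 0. Tenemos el snap s(t) = 0. Sustituyendo t = 1: s(1) = 0.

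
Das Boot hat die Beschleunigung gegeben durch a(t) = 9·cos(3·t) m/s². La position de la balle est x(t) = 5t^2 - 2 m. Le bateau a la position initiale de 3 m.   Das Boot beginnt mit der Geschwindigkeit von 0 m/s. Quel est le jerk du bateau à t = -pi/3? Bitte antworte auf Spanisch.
Debemos derivar nuestra ecuación de la aceleración a(t) = 9·cos(3·t) 1 vez. Tomando d/dt de a(t), encontramos j(t) = -27·sin(3·t). Tenemos la sacudida j(t) = -27·sin(3·t). Sustituyendo t = -pi/3: j(-pi/3) = 0.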